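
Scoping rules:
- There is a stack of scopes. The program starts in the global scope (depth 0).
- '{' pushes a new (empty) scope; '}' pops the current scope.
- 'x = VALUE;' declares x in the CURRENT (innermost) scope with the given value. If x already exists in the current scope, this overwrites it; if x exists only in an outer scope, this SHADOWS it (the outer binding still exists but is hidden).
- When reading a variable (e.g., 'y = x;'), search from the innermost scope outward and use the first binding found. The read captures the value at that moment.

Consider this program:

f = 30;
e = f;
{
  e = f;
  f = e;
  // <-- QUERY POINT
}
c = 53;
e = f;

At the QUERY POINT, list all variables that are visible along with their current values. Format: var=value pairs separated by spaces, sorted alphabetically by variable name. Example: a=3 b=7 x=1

Step 1: declare f=30 at depth 0
Step 2: declare e=(read f)=30 at depth 0
Step 3: enter scope (depth=1)
Step 4: declare e=(read f)=30 at depth 1
Step 5: declare f=(read e)=30 at depth 1
Visible at query point: e=30 f=30

Answer: e=30 f=30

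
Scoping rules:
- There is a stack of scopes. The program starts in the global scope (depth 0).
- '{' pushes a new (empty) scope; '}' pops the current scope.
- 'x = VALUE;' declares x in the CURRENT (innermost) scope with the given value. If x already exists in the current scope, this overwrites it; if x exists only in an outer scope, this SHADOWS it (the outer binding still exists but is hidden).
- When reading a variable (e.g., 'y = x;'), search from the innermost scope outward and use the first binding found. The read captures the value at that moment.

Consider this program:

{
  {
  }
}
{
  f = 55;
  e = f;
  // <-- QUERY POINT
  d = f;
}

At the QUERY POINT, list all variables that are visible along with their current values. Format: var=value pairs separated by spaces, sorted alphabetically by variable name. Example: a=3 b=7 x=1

Step 1: enter scope (depth=1)
Step 2: enter scope (depth=2)
Step 3: exit scope (depth=1)
Step 4: exit scope (depth=0)
Step 5: enter scope (depth=1)
Step 6: declare f=55 at depth 1
Step 7: declare e=(read f)=55 at depth 1
Visible at query point: e=55 f=55

Answer: e=55 f=55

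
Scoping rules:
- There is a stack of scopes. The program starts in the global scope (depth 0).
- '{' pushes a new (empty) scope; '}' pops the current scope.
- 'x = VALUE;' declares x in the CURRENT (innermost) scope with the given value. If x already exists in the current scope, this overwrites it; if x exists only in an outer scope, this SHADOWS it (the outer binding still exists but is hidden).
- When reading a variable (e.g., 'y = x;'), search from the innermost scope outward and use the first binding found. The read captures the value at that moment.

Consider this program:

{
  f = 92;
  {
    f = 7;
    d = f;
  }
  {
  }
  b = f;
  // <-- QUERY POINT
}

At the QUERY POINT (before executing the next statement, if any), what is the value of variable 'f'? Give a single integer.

Step 1: enter scope (depth=1)
Step 2: declare f=92 at depth 1
Step 3: enter scope (depth=2)
Step 4: declare f=7 at depth 2
Step 5: declare d=(read f)=7 at depth 2
Step 6: exit scope (depth=1)
Step 7: enter scope (depth=2)
Step 8: exit scope (depth=1)
Step 9: declare b=(read f)=92 at depth 1
Visible at query point: b=92 f=92

Answer: 92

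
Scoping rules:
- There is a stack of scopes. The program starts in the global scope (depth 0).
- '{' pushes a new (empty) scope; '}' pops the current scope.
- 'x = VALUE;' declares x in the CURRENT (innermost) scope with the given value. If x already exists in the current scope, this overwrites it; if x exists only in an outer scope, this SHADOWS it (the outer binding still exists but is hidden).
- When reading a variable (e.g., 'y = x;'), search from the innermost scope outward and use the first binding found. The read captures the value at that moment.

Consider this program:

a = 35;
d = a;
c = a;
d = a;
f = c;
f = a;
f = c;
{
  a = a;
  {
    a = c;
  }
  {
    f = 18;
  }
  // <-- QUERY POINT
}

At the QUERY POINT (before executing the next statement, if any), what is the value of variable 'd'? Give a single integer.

Answer: 35

Derivation:
Step 1: declare a=35 at depth 0
Step 2: declare d=(read a)=35 at depth 0
Step 3: declare c=(read a)=35 at depth 0
Step 4: declare d=(read a)=35 at depth 0
Step 5: declare f=(read c)=35 at depth 0
Step 6: declare f=(read a)=35 at depth 0
Step 7: declare f=(read c)=35 at depth 0
Step 8: enter scope (depth=1)
Step 9: declare a=(read a)=35 at depth 1
Step 10: enter scope (depth=2)
Step 11: declare a=(read c)=35 at depth 2
Step 12: exit scope (depth=1)
Step 13: enter scope (depth=2)
Step 14: declare f=18 at depth 2
Step 15: exit scope (depth=1)
Visible at query point: a=35 c=35 d=35 f=35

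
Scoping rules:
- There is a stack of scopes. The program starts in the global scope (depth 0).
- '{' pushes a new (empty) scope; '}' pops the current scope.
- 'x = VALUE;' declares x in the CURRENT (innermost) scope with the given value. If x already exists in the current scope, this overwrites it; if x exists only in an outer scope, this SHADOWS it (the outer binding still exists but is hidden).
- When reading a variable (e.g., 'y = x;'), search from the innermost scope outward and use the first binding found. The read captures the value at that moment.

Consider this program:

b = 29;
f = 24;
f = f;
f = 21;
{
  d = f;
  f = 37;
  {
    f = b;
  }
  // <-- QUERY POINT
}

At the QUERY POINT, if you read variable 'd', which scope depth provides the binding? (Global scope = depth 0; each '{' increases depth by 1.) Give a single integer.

Answer: 1

Derivation:
Step 1: declare b=29 at depth 0
Step 2: declare f=24 at depth 0
Step 3: declare f=(read f)=24 at depth 0
Step 4: declare f=21 at depth 0
Step 5: enter scope (depth=1)
Step 6: declare d=(read f)=21 at depth 1
Step 7: declare f=37 at depth 1
Step 8: enter scope (depth=2)
Step 9: declare f=(read b)=29 at depth 2
Step 10: exit scope (depth=1)
Visible at query point: b=29 d=21 f=37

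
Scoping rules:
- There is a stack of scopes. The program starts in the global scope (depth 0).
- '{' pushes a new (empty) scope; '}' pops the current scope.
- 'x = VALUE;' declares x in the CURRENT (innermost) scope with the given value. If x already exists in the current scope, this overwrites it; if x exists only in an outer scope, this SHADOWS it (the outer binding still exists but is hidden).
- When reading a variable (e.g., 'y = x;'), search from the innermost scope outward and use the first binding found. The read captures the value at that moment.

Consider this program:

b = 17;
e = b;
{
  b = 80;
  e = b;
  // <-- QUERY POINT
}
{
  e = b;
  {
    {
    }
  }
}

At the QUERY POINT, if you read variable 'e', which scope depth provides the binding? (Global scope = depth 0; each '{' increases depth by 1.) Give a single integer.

Answer: 1

Derivation:
Step 1: declare b=17 at depth 0
Step 2: declare e=(read b)=17 at depth 0
Step 3: enter scope (depth=1)
Step 4: declare b=80 at depth 1
Step 5: declare e=(read b)=80 at depth 1
Visible at query point: b=80 e=80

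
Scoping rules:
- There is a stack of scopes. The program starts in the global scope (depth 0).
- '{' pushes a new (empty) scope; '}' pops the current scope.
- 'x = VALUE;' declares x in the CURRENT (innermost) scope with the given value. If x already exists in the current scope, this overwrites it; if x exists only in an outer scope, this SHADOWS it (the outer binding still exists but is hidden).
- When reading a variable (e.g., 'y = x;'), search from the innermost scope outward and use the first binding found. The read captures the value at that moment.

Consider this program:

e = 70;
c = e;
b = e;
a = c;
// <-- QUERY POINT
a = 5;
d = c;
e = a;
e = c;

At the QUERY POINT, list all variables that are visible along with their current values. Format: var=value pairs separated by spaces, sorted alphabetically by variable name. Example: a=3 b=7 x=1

Step 1: declare e=70 at depth 0
Step 2: declare c=(read e)=70 at depth 0
Step 3: declare b=(read e)=70 at depth 0
Step 4: declare a=(read c)=70 at depth 0
Visible at query point: a=70 b=70 c=70 e=70

Answer: a=70 b=70 c=70 e=70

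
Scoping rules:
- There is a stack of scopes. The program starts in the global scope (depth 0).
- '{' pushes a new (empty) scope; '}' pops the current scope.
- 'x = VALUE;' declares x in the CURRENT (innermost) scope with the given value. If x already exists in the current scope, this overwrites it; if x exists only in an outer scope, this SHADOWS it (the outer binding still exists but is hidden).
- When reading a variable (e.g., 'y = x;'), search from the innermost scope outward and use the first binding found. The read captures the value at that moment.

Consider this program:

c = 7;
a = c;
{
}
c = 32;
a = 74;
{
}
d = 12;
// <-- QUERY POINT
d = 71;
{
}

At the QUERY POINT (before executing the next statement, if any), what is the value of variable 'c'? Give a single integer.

Step 1: declare c=7 at depth 0
Step 2: declare a=(read c)=7 at depth 0
Step 3: enter scope (depth=1)
Step 4: exit scope (depth=0)
Step 5: declare c=32 at depth 0
Step 6: declare a=74 at depth 0
Step 7: enter scope (depth=1)
Step 8: exit scope (depth=0)
Step 9: declare d=12 at depth 0
Visible at query point: a=74 c=32 d=12

Answer: 32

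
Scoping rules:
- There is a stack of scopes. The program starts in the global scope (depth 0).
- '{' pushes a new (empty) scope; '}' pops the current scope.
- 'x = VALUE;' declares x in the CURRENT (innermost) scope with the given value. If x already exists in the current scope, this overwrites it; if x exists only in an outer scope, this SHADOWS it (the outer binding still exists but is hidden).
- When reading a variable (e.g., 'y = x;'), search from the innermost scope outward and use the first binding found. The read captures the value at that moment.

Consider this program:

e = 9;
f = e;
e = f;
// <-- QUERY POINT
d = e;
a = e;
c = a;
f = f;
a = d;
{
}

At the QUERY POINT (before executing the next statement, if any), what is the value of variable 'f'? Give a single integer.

Answer: 9

Derivation:
Step 1: declare e=9 at depth 0
Step 2: declare f=(read e)=9 at depth 0
Step 3: declare e=(read f)=9 at depth 0
Visible at query point: e=9 f=9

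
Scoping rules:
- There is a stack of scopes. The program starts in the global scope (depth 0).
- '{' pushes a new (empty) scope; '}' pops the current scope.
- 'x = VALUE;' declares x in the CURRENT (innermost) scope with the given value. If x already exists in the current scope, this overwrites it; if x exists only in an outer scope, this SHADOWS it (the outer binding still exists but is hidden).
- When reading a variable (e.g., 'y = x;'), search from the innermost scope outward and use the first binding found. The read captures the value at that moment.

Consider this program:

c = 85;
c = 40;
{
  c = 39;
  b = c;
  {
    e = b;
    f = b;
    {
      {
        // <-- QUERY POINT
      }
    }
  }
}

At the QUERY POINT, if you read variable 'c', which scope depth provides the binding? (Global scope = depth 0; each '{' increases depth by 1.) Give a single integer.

Step 1: declare c=85 at depth 0
Step 2: declare c=40 at depth 0
Step 3: enter scope (depth=1)
Step 4: declare c=39 at depth 1
Step 5: declare b=(read c)=39 at depth 1
Step 6: enter scope (depth=2)
Step 7: declare e=(read b)=39 at depth 2
Step 8: declare f=(read b)=39 at depth 2
Step 9: enter scope (depth=3)
Step 10: enter scope (depth=4)
Visible at query point: b=39 c=39 e=39 f=39

Answer: 1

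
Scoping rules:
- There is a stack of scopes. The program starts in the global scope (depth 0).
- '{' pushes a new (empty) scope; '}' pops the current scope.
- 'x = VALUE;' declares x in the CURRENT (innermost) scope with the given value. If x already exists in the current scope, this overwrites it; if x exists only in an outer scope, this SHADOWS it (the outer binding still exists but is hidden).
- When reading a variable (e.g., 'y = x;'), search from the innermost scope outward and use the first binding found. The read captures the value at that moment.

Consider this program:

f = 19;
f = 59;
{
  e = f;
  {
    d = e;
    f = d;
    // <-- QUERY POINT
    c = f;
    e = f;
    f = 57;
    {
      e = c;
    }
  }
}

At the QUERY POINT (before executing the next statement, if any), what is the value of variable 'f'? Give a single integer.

Step 1: declare f=19 at depth 0
Step 2: declare f=59 at depth 0
Step 3: enter scope (depth=1)
Step 4: declare e=(read f)=59 at depth 1
Step 5: enter scope (depth=2)
Step 6: declare d=(read e)=59 at depth 2
Step 7: declare f=(read d)=59 at depth 2
Visible at query point: d=59 e=59 f=59

Answer: 59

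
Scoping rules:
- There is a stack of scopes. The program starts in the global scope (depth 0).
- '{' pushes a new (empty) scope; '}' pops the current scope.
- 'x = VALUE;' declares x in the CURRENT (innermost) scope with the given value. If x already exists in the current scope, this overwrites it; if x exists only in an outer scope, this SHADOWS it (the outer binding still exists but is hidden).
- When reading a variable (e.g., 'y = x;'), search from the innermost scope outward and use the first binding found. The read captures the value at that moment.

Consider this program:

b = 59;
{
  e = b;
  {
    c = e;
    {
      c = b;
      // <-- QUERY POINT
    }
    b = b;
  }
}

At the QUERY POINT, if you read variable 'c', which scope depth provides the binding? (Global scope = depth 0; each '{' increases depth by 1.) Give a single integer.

Answer: 3

Derivation:
Step 1: declare b=59 at depth 0
Step 2: enter scope (depth=1)
Step 3: declare e=(read b)=59 at depth 1
Step 4: enter scope (depth=2)
Step 5: declare c=(read e)=59 at depth 2
Step 6: enter scope (depth=3)
Step 7: declare c=(read b)=59 at depth 3
Visible at query point: b=59 c=59 e=59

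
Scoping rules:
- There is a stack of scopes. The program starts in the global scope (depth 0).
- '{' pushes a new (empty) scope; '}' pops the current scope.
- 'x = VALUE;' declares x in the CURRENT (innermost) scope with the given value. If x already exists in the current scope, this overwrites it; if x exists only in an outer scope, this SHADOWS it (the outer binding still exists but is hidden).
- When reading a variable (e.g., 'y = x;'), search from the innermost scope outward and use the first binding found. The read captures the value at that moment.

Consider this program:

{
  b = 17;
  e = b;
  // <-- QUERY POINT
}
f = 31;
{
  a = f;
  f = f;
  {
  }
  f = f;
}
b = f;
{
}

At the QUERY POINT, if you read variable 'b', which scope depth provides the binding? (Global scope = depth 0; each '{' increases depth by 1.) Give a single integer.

Step 1: enter scope (depth=1)
Step 2: declare b=17 at depth 1
Step 3: declare e=(read b)=17 at depth 1
Visible at query point: b=17 e=17

Answer: 1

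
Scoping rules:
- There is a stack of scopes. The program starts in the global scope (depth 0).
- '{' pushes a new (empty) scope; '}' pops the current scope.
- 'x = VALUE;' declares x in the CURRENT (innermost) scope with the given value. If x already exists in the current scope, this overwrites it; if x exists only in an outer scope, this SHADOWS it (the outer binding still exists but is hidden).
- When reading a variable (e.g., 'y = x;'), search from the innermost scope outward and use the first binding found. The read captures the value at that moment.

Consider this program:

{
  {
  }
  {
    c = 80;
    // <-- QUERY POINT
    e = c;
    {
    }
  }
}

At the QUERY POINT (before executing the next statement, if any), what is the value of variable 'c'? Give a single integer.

Step 1: enter scope (depth=1)
Step 2: enter scope (depth=2)
Step 3: exit scope (depth=1)
Step 4: enter scope (depth=2)
Step 5: declare c=80 at depth 2
Visible at query point: c=80

Answer: 80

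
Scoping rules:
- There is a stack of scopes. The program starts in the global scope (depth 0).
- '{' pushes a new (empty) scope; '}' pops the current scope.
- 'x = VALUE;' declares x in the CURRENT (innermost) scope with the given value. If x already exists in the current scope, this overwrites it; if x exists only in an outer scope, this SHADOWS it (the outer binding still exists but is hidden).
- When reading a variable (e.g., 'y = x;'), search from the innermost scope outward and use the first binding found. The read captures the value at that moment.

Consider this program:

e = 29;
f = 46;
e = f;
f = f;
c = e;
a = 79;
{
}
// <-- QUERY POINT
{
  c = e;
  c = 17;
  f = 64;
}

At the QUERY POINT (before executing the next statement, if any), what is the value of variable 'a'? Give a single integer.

Answer: 79

Derivation:
Step 1: declare e=29 at depth 0
Step 2: declare f=46 at depth 0
Step 3: declare e=(read f)=46 at depth 0
Step 4: declare f=(read f)=46 at depth 0
Step 5: declare c=(read e)=46 at depth 0
Step 6: declare a=79 at depth 0
Step 7: enter scope (depth=1)
Step 8: exit scope (depth=0)
Visible at query point: a=79 c=46 e=46 f=46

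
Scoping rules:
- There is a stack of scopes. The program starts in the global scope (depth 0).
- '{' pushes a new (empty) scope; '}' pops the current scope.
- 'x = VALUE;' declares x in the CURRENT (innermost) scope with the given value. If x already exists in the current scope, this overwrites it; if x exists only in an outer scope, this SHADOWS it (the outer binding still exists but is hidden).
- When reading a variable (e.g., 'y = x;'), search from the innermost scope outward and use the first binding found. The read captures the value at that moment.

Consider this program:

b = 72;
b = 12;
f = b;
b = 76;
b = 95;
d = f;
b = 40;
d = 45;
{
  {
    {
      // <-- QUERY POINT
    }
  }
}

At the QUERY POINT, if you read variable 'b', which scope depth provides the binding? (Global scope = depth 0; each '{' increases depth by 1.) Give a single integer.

Answer: 0

Derivation:
Step 1: declare b=72 at depth 0
Step 2: declare b=12 at depth 0
Step 3: declare f=(read b)=12 at depth 0
Step 4: declare b=76 at depth 0
Step 5: declare b=95 at depth 0
Step 6: declare d=(read f)=12 at depth 0
Step 7: declare b=40 at depth 0
Step 8: declare d=45 at depth 0
Step 9: enter scope (depth=1)
Step 10: enter scope (depth=2)
Step 11: enter scope (depth=3)
Visible at query point: b=40 d=45 f=12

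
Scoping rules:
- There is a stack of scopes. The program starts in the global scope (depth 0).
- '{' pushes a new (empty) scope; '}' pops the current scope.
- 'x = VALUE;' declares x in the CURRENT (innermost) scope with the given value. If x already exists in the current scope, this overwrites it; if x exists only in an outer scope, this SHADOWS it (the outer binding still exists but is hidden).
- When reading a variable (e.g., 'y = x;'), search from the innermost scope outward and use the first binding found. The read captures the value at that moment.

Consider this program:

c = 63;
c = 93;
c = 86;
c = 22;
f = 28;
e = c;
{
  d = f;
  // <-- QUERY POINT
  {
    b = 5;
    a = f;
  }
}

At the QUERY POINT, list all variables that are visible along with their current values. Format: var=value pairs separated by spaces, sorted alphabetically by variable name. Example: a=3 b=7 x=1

Answer: c=22 d=28 e=22 f=28

Derivation:
Step 1: declare c=63 at depth 0
Step 2: declare c=93 at depth 0
Step 3: declare c=86 at depth 0
Step 4: declare c=22 at depth 0
Step 5: declare f=28 at depth 0
Step 6: declare e=(read c)=22 at depth 0
Step 7: enter scope (depth=1)
Step 8: declare d=(read f)=28 at depth 1
Visible at query point: c=22 d=28 e=22 f=28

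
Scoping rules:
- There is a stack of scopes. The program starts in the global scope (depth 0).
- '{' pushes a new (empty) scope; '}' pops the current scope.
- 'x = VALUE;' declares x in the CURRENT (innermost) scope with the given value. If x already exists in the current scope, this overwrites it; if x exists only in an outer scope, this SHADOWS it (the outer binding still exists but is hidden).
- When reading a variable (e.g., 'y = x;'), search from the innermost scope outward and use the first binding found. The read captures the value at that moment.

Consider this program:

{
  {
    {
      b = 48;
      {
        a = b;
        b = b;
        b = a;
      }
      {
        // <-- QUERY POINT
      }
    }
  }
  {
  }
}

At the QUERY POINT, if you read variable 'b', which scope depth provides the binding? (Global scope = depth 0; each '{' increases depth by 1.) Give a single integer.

Step 1: enter scope (depth=1)
Step 2: enter scope (depth=2)
Step 3: enter scope (depth=3)
Step 4: declare b=48 at depth 3
Step 5: enter scope (depth=4)
Step 6: declare a=(read b)=48 at depth 4
Step 7: declare b=(read b)=48 at depth 4
Step 8: declare b=(read a)=48 at depth 4
Step 9: exit scope (depth=3)
Step 10: enter scope (depth=4)
Visible at query point: b=48

Answer: 3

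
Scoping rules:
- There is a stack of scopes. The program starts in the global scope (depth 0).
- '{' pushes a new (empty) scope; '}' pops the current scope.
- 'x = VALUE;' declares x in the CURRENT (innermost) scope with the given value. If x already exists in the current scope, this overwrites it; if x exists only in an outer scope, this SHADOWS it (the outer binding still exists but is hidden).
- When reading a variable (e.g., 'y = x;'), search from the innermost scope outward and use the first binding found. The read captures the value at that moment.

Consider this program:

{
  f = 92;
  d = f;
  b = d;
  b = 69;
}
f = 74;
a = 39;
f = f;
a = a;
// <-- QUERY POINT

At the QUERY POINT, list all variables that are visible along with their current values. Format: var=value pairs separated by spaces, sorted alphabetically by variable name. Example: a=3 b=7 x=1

Answer: a=39 f=74

Derivation:
Step 1: enter scope (depth=1)
Step 2: declare f=92 at depth 1
Step 3: declare d=(read f)=92 at depth 1
Step 4: declare b=(read d)=92 at depth 1
Step 5: declare b=69 at depth 1
Step 6: exit scope (depth=0)
Step 7: declare f=74 at depth 0
Step 8: declare a=39 at depth 0
Step 9: declare f=(read f)=74 at depth 0
Step 10: declare a=(read a)=39 at depth 0
Visible at query point: a=39 f=74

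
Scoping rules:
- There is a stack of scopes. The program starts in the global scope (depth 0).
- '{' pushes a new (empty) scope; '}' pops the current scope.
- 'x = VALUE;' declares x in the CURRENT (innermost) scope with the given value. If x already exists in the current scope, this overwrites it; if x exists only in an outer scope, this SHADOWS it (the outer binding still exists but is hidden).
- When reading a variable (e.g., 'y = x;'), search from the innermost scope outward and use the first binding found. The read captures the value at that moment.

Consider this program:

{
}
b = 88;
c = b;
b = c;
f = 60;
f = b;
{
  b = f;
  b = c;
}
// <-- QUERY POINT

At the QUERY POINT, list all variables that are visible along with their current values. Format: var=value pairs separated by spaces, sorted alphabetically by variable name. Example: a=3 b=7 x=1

Step 1: enter scope (depth=1)
Step 2: exit scope (depth=0)
Step 3: declare b=88 at depth 0
Step 4: declare c=(read b)=88 at depth 0
Step 5: declare b=(read c)=88 at depth 0
Step 6: declare f=60 at depth 0
Step 7: declare f=(read b)=88 at depth 0
Step 8: enter scope (depth=1)
Step 9: declare b=(read f)=88 at depth 1
Step 10: declare b=(read c)=88 at depth 1
Step 11: exit scope (depth=0)
Visible at query point: b=88 c=88 f=88

Answer: b=88 c=88 f=88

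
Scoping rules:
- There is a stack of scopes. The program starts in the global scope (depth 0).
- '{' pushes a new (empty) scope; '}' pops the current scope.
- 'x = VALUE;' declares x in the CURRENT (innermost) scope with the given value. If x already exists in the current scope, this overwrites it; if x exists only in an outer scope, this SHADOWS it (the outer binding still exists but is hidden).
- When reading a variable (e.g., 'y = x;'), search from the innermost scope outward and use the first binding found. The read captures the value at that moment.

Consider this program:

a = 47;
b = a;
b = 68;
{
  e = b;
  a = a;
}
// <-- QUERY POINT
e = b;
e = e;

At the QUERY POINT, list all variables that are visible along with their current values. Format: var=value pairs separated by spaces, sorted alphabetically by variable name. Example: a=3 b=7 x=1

Answer: a=47 b=68

Derivation:
Step 1: declare a=47 at depth 0
Step 2: declare b=(read a)=47 at depth 0
Step 3: declare b=68 at depth 0
Step 4: enter scope (depth=1)
Step 5: declare e=(read b)=68 at depth 1
Step 6: declare a=(read a)=47 at depth 1
Step 7: exit scope (depth=0)
Visible at query point: a=47 b=68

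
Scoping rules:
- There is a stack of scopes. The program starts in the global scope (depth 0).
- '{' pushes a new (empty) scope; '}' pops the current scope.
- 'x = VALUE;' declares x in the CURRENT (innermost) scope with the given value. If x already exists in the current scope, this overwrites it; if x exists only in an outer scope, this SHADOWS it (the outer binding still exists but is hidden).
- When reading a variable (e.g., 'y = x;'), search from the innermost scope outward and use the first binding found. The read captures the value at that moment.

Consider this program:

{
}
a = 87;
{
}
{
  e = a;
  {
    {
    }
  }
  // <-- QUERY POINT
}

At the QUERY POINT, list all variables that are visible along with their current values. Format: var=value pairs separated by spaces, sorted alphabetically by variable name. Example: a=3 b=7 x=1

Answer: a=87 e=87

Derivation:
Step 1: enter scope (depth=1)
Step 2: exit scope (depth=0)
Step 3: declare a=87 at depth 0
Step 4: enter scope (depth=1)
Step 5: exit scope (depth=0)
Step 6: enter scope (depth=1)
Step 7: declare e=(read a)=87 at depth 1
Step 8: enter scope (depth=2)
Step 9: enter scope (depth=3)
Step 10: exit scope (depth=2)
Step 11: exit scope (depth=1)
Visible at query point: a=87 e=87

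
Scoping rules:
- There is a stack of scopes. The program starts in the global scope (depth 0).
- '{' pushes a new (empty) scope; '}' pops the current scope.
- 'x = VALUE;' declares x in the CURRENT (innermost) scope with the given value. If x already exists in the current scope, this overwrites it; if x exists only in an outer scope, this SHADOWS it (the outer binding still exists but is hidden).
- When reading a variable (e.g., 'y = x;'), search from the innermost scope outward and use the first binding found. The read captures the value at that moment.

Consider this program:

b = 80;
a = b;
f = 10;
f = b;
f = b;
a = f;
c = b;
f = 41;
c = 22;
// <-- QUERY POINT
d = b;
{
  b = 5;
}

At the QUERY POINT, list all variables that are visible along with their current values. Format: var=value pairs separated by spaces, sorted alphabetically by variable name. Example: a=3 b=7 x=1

Step 1: declare b=80 at depth 0
Step 2: declare a=(read b)=80 at depth 0
Step 3: declare f=10 at depth 0
Step 4: declare f=(read b)=80 at depth 0
Step 5: declare f=(read b)=80 at depth 0
Step 6: declare a=(read f)=80 at depth 0
Step 7: declare c=(read b)=80 at depth 0
Step 8: declare f=41 at depth 0
Step 9: declare c=22 at depth 0
Visible at query point: a=80 b=80 c=22 f=41

Answer: a=80 b=80 c=22 f=41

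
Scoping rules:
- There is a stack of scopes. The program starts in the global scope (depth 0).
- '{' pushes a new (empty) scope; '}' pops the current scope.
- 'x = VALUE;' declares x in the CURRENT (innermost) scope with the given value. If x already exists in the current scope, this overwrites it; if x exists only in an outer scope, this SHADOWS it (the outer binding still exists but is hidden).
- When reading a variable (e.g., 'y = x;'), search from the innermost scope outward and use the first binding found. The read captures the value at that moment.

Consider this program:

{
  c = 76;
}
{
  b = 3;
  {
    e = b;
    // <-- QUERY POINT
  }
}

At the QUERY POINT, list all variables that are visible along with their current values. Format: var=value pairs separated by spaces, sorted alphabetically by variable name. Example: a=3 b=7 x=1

Answer: b=3 e=3

Derivation:
Step 1: enter scope (depth=1)
Step 2: declare c=76 at depth 1
Step 3: exit scope (depth=0)
Step 4: enter scope (depth=1)
Step 5: declare b=3 at depth 1
Step 6: enter scope (depth=2)
Step 7: declare e=(read b)=3 at depth 2
Visible at query point: b=3 e=3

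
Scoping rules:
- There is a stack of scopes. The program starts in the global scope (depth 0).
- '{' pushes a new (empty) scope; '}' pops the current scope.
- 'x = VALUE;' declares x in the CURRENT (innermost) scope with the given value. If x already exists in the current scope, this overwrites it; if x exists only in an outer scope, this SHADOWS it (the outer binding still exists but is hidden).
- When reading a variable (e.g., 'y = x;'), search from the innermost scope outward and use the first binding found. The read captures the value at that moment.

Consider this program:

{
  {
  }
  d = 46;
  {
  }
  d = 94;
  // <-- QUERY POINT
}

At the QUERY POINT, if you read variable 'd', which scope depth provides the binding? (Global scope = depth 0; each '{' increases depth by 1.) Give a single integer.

Answer: 1

Derivation:
Step 1: enter scope (depth=1)
Step 2: enter scope (depth=2)
Step 3: exit scope (depth=1)
Step 4: declare d=46 at depth 1
Step 5: enter scope (depth=2)
Step 6: exit scope (depth=1)
Step 7: declare d=94 at depth 1
Visible at query point: d=94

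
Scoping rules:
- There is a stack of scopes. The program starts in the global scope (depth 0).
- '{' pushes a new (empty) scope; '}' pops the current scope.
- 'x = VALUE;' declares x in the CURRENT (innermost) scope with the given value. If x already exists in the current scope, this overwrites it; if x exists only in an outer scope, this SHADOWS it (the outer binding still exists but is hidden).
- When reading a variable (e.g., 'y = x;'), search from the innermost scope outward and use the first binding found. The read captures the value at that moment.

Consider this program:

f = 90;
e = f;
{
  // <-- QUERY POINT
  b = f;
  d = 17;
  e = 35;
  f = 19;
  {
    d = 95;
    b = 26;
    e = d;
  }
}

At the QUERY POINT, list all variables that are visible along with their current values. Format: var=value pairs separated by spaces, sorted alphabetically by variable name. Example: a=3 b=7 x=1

Answer: e=90 f=90

Derivation:
Step 1: declare f=90 at depth 0
Step 2: declare e=(read f)=90 at depth 0
Step 3: enter scope (depth=1)
Visible at query point: e=90 f=90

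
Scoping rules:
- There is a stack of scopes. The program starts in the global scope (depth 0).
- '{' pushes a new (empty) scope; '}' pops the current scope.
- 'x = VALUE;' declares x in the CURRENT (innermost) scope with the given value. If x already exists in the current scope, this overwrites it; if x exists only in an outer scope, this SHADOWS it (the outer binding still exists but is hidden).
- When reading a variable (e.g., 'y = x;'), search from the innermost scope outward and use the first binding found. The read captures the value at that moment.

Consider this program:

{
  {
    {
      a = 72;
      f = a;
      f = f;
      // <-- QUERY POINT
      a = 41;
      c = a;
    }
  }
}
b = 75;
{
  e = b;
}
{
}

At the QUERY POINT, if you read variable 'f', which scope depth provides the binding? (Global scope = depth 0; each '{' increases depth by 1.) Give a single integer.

Answer: 3

Derivation:
Step 1: enter scope (depth=1)
Step 2: enter scope (depth=2)
Step 3: enter scope (depth=3)
Step 4: declare a=72 at depth 3
Step 5: declare f=(read a)=72 at depth 3
Step 6: declare f=(read f)=72 at depth 3
Visible at query point: a=72 f=72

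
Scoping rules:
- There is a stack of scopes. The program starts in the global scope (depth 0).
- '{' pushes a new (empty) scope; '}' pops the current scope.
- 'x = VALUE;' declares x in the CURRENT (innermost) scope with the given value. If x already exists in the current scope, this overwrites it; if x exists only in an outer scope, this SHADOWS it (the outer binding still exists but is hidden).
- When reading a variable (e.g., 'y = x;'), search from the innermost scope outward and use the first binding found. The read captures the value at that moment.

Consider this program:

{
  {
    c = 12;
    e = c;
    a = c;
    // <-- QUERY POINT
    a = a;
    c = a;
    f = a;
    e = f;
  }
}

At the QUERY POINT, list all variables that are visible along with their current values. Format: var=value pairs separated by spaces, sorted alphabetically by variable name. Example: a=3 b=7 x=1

Answer: a=12 c=12 e=12

Derivation:
Step 1: enter scope (depth=1)
Step 2: enter scope (depth=2)
Step 3: declare c=12 at depth 2
Step 4: declare e=(read c)=12 at depth 2
Step 5: declare a=(read c)=12 at depth 2
Visible at query point: a=12 c=12 e=12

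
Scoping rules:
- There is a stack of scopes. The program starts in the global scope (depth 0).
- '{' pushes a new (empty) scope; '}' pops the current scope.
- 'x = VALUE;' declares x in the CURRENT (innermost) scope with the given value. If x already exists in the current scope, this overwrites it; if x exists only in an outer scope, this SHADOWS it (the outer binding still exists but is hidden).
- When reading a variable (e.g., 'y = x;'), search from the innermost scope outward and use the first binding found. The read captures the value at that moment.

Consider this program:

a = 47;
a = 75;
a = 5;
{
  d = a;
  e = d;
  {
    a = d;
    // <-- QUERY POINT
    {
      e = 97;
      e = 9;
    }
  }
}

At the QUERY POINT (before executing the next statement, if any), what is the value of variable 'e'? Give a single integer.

Answer: 5

Derivation:
Step 1: declare a=47 at depth 0
Step 2: declare a=75 at depth 0
Step 3: declare a=5 at depth 0
Step 4: enter scope (depth=1)
Step 5: declare d=(read a)=5 at depth 1
Step 6: declare e=(read d)=5 at depth 1
Step 7: enter scope (depth=2)
Step 8: declare a=(read d)=5 at depth 2
Visible at query point: a=5 d=5 e=5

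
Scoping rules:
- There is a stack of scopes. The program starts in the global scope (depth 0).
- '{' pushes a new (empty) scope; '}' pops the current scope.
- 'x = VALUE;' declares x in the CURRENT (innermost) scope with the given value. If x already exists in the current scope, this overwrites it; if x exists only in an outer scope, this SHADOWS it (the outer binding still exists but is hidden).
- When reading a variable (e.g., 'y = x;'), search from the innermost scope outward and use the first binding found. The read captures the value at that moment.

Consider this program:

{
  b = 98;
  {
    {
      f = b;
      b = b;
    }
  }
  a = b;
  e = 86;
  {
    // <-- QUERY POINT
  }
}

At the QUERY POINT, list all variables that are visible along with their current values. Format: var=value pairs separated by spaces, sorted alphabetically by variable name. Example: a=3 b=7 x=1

Answer: a=98 b=98 e=86

Derivation:
Step 1: enter scope (depth=1)
Step 2: declare b=98 at depth 1
Step 3: enter scope (depth=2)
Step 4: enter scope (depth=3)
Step 5: declare f=(read b)=98 at depth 3
Step 6: declare b=(read b)=98 at depth 3
Step 7: exit scope (depth=2)
Step 8: exit scope (depth=1)
Step 9: declare a=(read b)=98 at depth 1
Step 10: declare e=86 at depth 1
Step 11: enter scope (depth=2)
Visible at query point: a=98 b=98 e=86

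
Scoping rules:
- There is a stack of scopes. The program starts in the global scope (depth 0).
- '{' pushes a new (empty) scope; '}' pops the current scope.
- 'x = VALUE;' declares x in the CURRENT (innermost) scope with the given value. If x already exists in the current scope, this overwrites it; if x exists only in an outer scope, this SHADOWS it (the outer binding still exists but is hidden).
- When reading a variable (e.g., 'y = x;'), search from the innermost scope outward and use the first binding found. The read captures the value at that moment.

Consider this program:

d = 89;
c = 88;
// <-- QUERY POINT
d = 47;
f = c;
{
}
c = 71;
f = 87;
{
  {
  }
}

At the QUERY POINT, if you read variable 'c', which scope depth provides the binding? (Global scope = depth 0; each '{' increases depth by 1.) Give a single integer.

Answer: 0

Derivation:
Step 1: declare d=89 at depth 0
Step 2: declare c=88 at depth 0
Visible at query point: c=88 d=89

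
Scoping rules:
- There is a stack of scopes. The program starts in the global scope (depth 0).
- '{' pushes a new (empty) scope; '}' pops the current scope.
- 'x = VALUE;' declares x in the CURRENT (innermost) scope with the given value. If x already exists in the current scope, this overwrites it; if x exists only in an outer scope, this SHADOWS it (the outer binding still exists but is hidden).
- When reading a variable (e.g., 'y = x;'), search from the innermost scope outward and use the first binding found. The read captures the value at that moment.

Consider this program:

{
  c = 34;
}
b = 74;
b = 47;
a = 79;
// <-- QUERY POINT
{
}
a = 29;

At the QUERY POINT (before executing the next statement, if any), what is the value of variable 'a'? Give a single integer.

Answer: 79

Derivation:
Step 1: enter scope (depth=1)
Step 2: declare c=34 at depth 1
Step 3: exit scope (depth=0)
Step 4: declare b=74 at depth 0
Step 5: declare b=47 at depth 0
Step 6: declare a=79 at depth 0
Visible at query point: a=79 b=47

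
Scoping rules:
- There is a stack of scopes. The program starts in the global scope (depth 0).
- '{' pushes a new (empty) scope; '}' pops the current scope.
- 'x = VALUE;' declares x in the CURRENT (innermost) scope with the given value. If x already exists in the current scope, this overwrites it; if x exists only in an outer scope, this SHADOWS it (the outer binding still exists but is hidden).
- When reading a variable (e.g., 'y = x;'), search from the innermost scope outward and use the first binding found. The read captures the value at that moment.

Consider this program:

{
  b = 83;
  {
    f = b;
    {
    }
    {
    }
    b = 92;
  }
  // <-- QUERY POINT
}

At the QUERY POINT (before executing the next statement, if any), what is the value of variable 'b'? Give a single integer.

Answer: 83

Derivation:
Step 1: enter scope (depth=1)
Step 2: declare b=83 at depth 1
Step 3: enter scope (depth=2)
Step 4: declare f=(read b)=83 at depth 2
Step 5: enter scope (depth=3)
Step 6: exit scope (depth=2)
Step 7: enter scope (depth=3)
Step 8: exit scope (depth=2)
Step 9: declare b=92 at depth 2
Step 10: exit scope (depth=1)
Visible at query point: b=83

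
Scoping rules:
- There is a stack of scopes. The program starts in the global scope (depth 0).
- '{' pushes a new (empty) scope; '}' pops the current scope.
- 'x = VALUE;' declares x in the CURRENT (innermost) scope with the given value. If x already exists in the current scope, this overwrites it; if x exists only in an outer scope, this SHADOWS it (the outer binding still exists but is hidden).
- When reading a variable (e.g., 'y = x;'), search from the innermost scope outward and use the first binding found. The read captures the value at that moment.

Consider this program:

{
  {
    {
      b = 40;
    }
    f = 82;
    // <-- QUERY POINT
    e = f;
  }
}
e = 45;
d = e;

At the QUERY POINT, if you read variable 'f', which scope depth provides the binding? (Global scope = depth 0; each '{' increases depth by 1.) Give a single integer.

Step 1: enter scope (depth=1)
Step 2: enter scope (depth=2)
Step 3: enter scope (depth=3)
Step 4: declare b=40 at depth 3
Step 5: exit scope (depth=2)
Step 6: declare f=82 at depth 2
Visible at query point: f=82

Answer: 2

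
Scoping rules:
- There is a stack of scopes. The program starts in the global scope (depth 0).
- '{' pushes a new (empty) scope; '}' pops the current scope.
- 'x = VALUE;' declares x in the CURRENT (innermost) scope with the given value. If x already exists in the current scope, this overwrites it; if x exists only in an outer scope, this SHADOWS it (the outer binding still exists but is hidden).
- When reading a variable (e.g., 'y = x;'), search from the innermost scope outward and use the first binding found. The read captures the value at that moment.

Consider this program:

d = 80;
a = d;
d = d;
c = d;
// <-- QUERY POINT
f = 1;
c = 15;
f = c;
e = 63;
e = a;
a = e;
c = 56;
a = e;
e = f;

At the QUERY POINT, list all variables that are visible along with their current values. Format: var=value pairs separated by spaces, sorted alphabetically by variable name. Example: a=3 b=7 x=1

Answer: a=80 c=80 d=80

Derivation:
Step 1: declare d=80 at depth 0
Step 2: declare a=(read d)=80 at depth 0
Step 3: declare d=(read d)=80 at depth 0
Step 4: declare c=(read d)=80 at depth 0
Visible at query point: a=80 c=80 d=80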